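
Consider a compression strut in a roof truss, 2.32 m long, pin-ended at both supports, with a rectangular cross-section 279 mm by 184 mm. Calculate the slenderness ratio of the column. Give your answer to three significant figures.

λ ≈ 43.7

For a rectangle r_min = b/√12 = 184/√12 = 53.12 mm
L_e = K·L = 1 × 2.32 m = 2.320 m = 2320.0 mm
λ = L_e / r_min = 2320.0 / 53.12 = 43.7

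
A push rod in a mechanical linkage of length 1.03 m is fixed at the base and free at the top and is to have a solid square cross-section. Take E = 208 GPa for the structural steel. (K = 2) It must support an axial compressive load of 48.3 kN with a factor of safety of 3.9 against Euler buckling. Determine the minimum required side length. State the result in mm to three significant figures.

Required P_cr = n·P = 3.9 × 48.3 = 188.4 kN
L_e = K·L = 2 × 1.03 = 2.060 m
Required I = P_cr·L_e²/(π²E) = 1.884×10^5 × 2.060² / (π² × 2.08×10^11) = 3.894×10^-7 m⁴
I_req = 3.894×10^5 mm⁴
Solid square: I = a⁴/12  ⇒  a = (12I)^(1/4) = (12×3.894×10^5)^(1/4) = 46.5 mm

a ≈ 46.5 mm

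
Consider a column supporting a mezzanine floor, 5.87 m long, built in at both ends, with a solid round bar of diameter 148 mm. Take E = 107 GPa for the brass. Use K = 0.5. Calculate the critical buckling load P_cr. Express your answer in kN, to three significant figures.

I = πd⁴/64 = π×148⁴/64 = 2.355×10^7 mm⁴
I = 2.355×10^7 mm⁴ = 2.355×10^-5 m⁴
Effective length L_e = K·L = 0.5 × 5.87 = 2.935 m
P_cr = π²EI / L_e² = π² × 107×10⁹ × 2.355×10^-5 / 2.935² = 2.887×10^6 N

P_cr ≈ 2890 kN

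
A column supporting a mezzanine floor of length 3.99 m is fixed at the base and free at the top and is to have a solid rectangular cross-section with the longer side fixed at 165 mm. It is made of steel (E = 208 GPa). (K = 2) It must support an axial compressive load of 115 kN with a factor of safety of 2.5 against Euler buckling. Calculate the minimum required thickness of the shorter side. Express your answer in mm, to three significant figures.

Required P_cr = n·P = 2.5 × 115 = 287.5 kN
L_e = K·L = 2 × 3.99 = 7.980 m
Required I = P_cr·L_e²/(π²E) = 2.875×10^5 × 7.980² / (π² × 2.08×10^11) = 8.918×10^-6 m⁴
I_req = 8.918×10^6 mm⁴
Rectangle, weak axis: I_min = h·b³/12 with h = 165 mm fixed  ⇒  b = (12I/h)^(1/3) = 86.6 mm

b ≈ 86.6 mm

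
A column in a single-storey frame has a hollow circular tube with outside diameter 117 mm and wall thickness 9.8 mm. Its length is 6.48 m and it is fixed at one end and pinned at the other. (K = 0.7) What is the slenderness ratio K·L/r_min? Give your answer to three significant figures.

λ ≈ 119

Inner diameter d_i = 117 − 2×9.8 = 97.40 mm
I = π(d_o⁴ − d_i⁴)/64 = π(117⁴ − 97.40⁴)/64 = 4.781×10^6 mm⁴
A = 3.300×10^3 mm²;  r_min = √(I/A) = √(4.781×10^6/3.300×10^3) = 38.06 mm
L_e = K·L = 0.7 × 6.48 m = 4.536 m = 4536.0 mm
λ = L_e / r_min = 4536.0 / 38.06 = 119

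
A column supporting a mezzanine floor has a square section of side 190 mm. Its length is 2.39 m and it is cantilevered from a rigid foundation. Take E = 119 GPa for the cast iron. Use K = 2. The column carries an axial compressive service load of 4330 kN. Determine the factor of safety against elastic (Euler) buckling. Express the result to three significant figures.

I = a⁴/12 = 190⁴/12 = 1.086×10^8 mm⁴
I = 1.086×10^8 mm⁴ = 1.086×10^-4 m⁴
Effective length L_e = K·L = 2 × 2.39 = 4.780 m
P_cr = π²EI / L_e² = π² × 119×10⁹ × 1.086×10^-4 / 4.780² = 5.582×10^6 N
Factor of safety n = P_cr / P = 5582.4 / 4330 = 1.29

n ≈ 1.29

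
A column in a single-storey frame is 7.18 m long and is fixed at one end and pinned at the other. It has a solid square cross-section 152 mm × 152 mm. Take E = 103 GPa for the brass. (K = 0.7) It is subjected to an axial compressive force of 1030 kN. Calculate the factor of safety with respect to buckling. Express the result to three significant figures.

n ≈ 1.74

I = a⁴/12 = 152⁴/12 = 4.448×10^7 mm⁴
I = 4.448×10^7 mm⁴ = 4.448×10^-5 m⁴
Effective length L_e = K·L = 0.7 × 7.18 = 5.026 m
P_cr = π²EI / L_e² = π² × 103×10⁹ × 4.448×10^-5 / 5.026² = 1.790×10^6 N
Factor of safety n = P_cr / P = 1790.1 / 1030 = 1.74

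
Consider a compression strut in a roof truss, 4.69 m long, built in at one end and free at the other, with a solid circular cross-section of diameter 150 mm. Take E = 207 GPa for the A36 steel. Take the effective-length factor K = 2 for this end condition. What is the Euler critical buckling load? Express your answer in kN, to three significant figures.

P_cr ≈ 577 kN

I = πd⁴/64 = π×150⁴/64 = 2.485×10^7 mm⁴
I = 2.485×10^7 mm⁴ = 2.485×10^-5 m⁴
Effective length L_e = K·L = 2 × 4.69 = 9.380 m
P_cr = π²EI / L_e² = π² × 207×10⁹ × 2.485×10^-5 / 9.380² = 5.770×10^5 N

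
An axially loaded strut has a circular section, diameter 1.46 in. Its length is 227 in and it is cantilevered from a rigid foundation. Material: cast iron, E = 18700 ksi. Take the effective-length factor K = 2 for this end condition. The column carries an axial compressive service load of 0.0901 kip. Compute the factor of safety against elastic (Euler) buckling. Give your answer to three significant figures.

n ≈ 2.22

I = πd⁴/64 = π×1.46⁴/64 = 0.2230 in⁴
Effective length L_e = K·L = 2 × 227 = 454.0 in
P_cr = π²EI / L_e² = π² × 18700×10³ × 0.2230 / 454.0² = 199.7 lb
Factor of safety n = P_cr / P = 0.19972 / 0.0901 = 2.22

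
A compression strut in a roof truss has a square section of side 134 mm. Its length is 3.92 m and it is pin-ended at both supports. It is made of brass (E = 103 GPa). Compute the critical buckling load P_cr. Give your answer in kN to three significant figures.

I = a⁴/12 = 134⁴/12 = 2.687×10^7 mm⁴
I = 2.687×10^7 mm⁴ = 2.687×10^-5 m⁴
Effective length L_e = K·L = 1 × 3.92 = 3.920 m
P_cr = π²EI / L_e² = π² × 103×10⁹ × 2.687×10^-5 / 3.920² = 1.777×10^6 N

P_cr ≈ 1780 kN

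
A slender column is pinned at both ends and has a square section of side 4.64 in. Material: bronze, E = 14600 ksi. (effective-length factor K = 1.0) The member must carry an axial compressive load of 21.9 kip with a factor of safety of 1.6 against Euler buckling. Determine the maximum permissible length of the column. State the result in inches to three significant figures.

I = a⁴/12 = 4.64⁴/12 = 38.63 in⁴
Required critical load P_cr = n·P = 1.6 × 21.9 = 35.04 kip = 3.504×10^4 lb
From P_cr = π²EI/(K·L)²:  L = (1/K)·√(π²EI/P_cr) = (1/1)·√(π²×1.46×10^7×38.63/3.504×10^4)
L = 399 in

L_max ≈ 399 in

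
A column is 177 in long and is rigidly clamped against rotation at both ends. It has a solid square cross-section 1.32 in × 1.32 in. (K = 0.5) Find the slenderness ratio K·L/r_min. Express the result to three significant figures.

λ ≈ 232

For a square r = a/√12 = 1.32/√12 = 0.3811 in
L_e = K·L = 0.5 × 177 = 88.50 in
λ = L_e / r_min = 88.500 / 0.3811 = 232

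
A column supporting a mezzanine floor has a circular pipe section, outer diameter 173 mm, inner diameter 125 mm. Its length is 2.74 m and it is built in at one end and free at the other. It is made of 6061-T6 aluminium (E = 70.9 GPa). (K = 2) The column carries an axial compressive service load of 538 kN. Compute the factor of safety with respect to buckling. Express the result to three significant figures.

d_o = 173 mm, d_i = 125 mm
I = π(d_o⁴ − d_i⁴)/64 = π(173⁴ − 125.0⁴)/64 = 3.199×10^7 mm⁴
I = 3.199×10^7 mm⁴ = 3.199×10^-5 m⁴
Effective length L_e = K·L = 2 × 2.74 = 5.480 m
P_cr = π²EI / L_e² = π² × 70.9×10⁹ × 3.199×10^-5 / 5.480² = 7.453×10^5 N
Factor of safety n = P_cr / P = 745.31 / 538 = 1.39

n ≈ 1.39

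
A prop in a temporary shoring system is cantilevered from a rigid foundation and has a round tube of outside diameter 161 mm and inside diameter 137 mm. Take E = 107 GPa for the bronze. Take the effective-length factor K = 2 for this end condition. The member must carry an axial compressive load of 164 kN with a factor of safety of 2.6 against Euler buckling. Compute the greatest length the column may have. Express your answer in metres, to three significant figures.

d_o = 161 mm, d_i = 137 mm
I = π(d_o⁴ − d_i⁴)/64 = π(161⁴ − 137.0⁴)/64 = 1.569×10^7 mm⁴
I = 1.569×10^-5 m⁴
Required critical load P_cr = n·P = 2.6 × 164 = 426.4 kN = 4.264×10^5 N
From P_cr = π²EI/(K·L)²:  L = (1/K)·√(π²EI/P_cr) = (1/2)·√(π²×1.07×10^11×1.569×10^-5/4.264×10^5)
L = 3.12 m

L_max ≈ 3.12 m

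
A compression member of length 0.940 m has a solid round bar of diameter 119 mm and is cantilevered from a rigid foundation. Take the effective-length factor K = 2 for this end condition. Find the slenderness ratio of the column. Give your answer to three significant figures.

For a solid circle r = d/4 = 119/4 = 29.75 mm
L_e = K·L = 2 × 0.940 m = 1.880 m = 1880.0 mm
λ = L_e / r_min = 1880.0 / 29.75 = 63.2

λ ≈ 63.2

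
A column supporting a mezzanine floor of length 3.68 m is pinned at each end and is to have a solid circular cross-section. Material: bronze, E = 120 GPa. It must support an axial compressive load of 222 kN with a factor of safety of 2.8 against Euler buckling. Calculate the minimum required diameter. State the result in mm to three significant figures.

Required P_cr = n·P = 2.8 × 222 = 621.6 kN
L_e = K·L = 1 × 3.68 = 3.680 m
Required I = P_cr·L_e²/(π²E) = 6.216×10^5 × 3.680² / (π² × 1.20×10^11) = 7.108×10^-6 m⁴
I_req = 7.108×10^6 mm⁴
Solid circle: I = πd⁴/64  ⇒  d = (64I/π)^(1/4) = (64×7.108×10^6/π)^(1/4) = 110 mm

d ≈ 110 mm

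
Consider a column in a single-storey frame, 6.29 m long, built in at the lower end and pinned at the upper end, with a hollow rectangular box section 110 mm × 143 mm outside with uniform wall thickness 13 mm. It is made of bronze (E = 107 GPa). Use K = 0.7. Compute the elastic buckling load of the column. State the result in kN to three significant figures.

Inner dimensions: h_i = 143 − 2×13 = 117.0 mm, b_i = 110 − 2×13 = 84.00 mm
Weak-axis I_min = (h_o·b_o³ − h_i·b_i³)/12 with b_o = 110, b_i = 84.00 mm (shorter outer/inner sides).
I_min = (143×110³ − 117.0×84.00³)/12 = 1.008×10^7 mm⁴
I = 1.008×10^7 mm⁴ = 1.008×10^-5 m⁴
Effective length L_e = K·L = 0.7 × 6.29 = 4.403 m
P_cr = π²EI / L_e² = π² × 107×10⁹ × 1.008×10^-5 / 4.403² = 5.492×10^5 N

P_cr ≈ 549 kN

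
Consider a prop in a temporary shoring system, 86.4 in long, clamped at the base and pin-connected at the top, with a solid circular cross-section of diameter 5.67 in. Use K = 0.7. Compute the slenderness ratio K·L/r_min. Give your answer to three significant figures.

λ ≈ 42.7

For a solid circle r = d/4 = 5.67/4 = 1.418 in
L_e = K·L = 0.7 × 86.4 = 60.48 in
λ = L_e / r_min = 60.480 / 1.418 = 42.7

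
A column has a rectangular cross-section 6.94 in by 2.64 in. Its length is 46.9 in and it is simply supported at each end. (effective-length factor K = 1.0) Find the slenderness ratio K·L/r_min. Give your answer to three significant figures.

λ ≈ 61.5

Buckling occurs about the weak axis: I_min = h·b³/12 with b = 2.64 in (the shorter side).
I_min = 6.94×2.64³/12 = 10.64 in⁴
A = 18.32 in²;  r_min = √(I/A) = √(10.64/18.32) = 0.7621 in
L_e = K·L = 1 × 46.9 = 46.90 in
λ = L_e / r_min = 46.900 / 0.7621 = 61.5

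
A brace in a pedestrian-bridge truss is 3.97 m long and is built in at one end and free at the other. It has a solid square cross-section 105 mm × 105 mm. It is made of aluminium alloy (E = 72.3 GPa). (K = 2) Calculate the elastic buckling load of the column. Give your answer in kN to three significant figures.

P_cr ≈ 115 kN

I = a⁴/12 = 105⁴/12 = 1.013×10^7 mm⁴
I = 1.013×10^7 mm⁴ = 1.013×10^-5 m⁴
Effective length L_e = K·L = 2 × 3.97 = 7.940 m
P_cr = π²EI / L_e² = π² × 72.3×10⁹ × 1.013×10^-5 / 7.940² = 1.146×10^5 N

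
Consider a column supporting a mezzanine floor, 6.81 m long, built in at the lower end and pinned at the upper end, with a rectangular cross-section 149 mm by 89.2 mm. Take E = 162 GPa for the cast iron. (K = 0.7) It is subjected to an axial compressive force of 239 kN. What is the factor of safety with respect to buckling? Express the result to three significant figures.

Buckling occurs about the weak axis: I_min = h·b³/12 with b = 89.2 mm (the shorter side).
I_min = 149×89.2³/12 = 8.813×10^6 mm⁴
I = 8.813×10^6 mm⁴ = 8.813×10^-6 m⁴
Effective length L_e = K·L = 0.7 × 6.81 = 4.767 m
P_cr = π²EI / L_e² = π² × 162×10⁹ × 8.813×10^-6 / 4.767² = 6.200×10^5 N
Factor of safety n = P_cr / P = 620.05 / 239 = 2.59

n ≈ 2.59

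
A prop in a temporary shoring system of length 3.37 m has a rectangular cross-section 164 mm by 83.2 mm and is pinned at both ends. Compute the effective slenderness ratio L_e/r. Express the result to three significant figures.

λ ≈ 140

Buckling occurs about the weak axis: I_min = h·b³/12 with b = 83.2 mm (the shorter side).
I_min = 164×83.2³/12 = 7.871×10^6 mm⁴
A = 1.364×10^4 mm²;  r_min = √(I/A) = √(7.871×10^6/1.364×10^4) = 24.02 mm
L_e = K·L = 1 × 3.37 m = 3.370 m = 3370.0 mm
λ = L_e / r_min = 3370.0 / 24.02 = 140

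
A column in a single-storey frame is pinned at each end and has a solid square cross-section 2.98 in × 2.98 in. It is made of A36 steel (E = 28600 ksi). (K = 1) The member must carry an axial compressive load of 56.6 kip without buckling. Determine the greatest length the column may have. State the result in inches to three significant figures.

L_max ≈ 181 in

I = a⁴/12 = 2.98⁴/12 = 6.572 in⁴
At the buckling limit P_cr = P = 5.660×10^4 lb
From P_cr = π²EI/(K·L)²:  L = (1/K)·√(π²EI/P_cr) = (1/1)·√(π²×2.86×10^7×6.572/5.660×10^4)
L = 181 in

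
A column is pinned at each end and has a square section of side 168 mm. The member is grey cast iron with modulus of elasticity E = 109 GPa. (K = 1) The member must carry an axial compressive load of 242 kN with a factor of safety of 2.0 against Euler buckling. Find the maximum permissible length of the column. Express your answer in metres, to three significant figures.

I = a⁴/12 = 168⁴/12 = 6.638×10^7 mm⁴
I = 6.638×10^-5 m⁴
Required critical load P_cr = n·P = 2.0 × 242 = 484.0 kN = 4.840×10^5 N
From P_cr = π²EI/(K·L)²:  L = (1/K)·√(π²EI/P_cr) = (1/1)·√(π²×1.09×10^11×6.638×10^-5/4.840×10^5)
L = 12.1 m

L_max ≈ 12.1 m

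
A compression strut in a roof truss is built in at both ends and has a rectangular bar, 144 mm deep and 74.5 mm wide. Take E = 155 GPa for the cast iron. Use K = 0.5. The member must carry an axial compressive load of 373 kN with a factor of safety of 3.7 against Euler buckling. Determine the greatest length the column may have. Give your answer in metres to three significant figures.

L_max ≈ 4.69 m

Buckling occurs about the weak axis: I_min = h·b³/12 with b = 74.5 mm (the shorter side).
I_min = 144×74.5³/12 = 4.962×10^6 mm⁴
I = 4.962×10^-6 m⁴
Required critical load P_cr = n·P = 3.7 × 373 = 1380 kN = 1.380×10^6 N
From P_cr = π²EI/(K·L)²:  L = (1/K)·√(π²EI/P_cr) = (1/0.5)·√(π²×1.55×10^11×4.962×10^-6/1.380×10^6)
L = 4.69 m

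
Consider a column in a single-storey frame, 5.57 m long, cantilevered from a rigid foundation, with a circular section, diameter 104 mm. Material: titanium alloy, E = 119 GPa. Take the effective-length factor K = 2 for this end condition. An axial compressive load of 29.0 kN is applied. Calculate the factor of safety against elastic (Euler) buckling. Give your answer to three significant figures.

I = πd⁴/64 = π×104⁴/64 = 5.743×10^6 mm⁴
I = 5.743×10^6 mm⁴ = 5.743×10^-6 m⁴
Effective length L_e = K·L = 2 × 5.57 = 11.14 m
P_cr = π²EI / L_e² = π² × 119×10⁹ × 5.743×10^-6 / 11.14² = 5.435×10^4 N
Factor of safety n = P_cr / P = 54.348 / 29.0 = 1.87

n ≈ 1.87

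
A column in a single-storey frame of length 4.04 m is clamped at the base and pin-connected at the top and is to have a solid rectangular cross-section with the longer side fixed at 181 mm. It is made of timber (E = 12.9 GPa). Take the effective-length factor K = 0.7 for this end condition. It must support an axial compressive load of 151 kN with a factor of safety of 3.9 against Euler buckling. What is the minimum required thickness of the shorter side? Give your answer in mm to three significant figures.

Required P_cr = n·P = 3.9 × 151 = 588.9 kN
L_e = K·L = 0.7 × 4.04 = 2.828 m
Required I = P_cr·L_e²/(π²E) = 5.889×10^5 × 2.828² / (π² × 1.29×10^10) = 3.699×10^-5 m⁴
I_req = 3.699×10^7 mm⁴
Rectangle, weak axis: I_min = h·b³/12 with h = 181 mm fixed  ⇒  b = (12I/h)^(1/3) = 135 mm

b ≈ 135 mm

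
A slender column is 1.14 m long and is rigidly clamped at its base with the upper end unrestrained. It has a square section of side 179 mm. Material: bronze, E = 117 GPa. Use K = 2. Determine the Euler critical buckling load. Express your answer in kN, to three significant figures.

I = a⁴/12 = 179⁴/12 = 8.555×10^7 mm⁴
I = 8.555×10^7 mm⁴ = 8.555×10^-5 m⁴
Effective length L_e = K·L = 2 × 1.14 = 2.280 m
P_cr = π²EI / L_e² = π² × 117×10⁹ × 8.555×10^-5 / 2.280² = 1.900×10^7 N

P_cr ≈ 19000 kN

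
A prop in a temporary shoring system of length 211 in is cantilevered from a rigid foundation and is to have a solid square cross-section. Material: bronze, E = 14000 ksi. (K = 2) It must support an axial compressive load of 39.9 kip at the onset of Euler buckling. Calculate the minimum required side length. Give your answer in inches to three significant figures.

L_e = K·L = 2 × 211 = 422.0 in
Required I = P_cr·L_e²/(π²E) = 3.990×10^4 × 422.0² / (π² × 1.40×10^7) = 51.42 in⁴
Solid square: I = a⁴/12  ⇒  a = (12I)^(1/4) = (12×51.42)^(1/4) = 4.98 in

a ≈ 4.98 in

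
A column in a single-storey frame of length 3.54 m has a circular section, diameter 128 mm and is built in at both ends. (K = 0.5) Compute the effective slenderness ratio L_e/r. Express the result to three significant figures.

For a solid circle r = d/4 = 128/4 = 32.00 mm
L_e = K·L = 0.5 × 3.54 m = 1.770 m = 1770.0 mm
λ = L_e / r_min = 1770.0 / 32.00 = 55.3

λ ≈ 55.3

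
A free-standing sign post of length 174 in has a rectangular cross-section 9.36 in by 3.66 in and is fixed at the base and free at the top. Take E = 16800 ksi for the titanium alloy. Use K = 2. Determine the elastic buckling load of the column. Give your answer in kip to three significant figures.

P_cr ≈ 52.4 kip

Buckling occurs about the weak axis: I_min = h·b³/12 with b = 3.66 in (the shorter side).
I_min = 9.36×3.66³/12 = 38.24 in⁴
Effective length L_e = K·L = 2 × 174 = 348.0 in
P_cr = π²EI / L_e² = π² × 16800×10³ × 38.24 / 348.0² = 5.236×10^4 lb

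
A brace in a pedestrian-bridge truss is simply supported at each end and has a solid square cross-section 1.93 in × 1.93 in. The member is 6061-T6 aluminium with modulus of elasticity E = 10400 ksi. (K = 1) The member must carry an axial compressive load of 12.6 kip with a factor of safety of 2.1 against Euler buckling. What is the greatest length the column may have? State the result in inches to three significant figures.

L_max ≈ 67.0 in

I = a⁴/12 = 1.93⁴/12 = 1.156 in⁴
Required critical load P_cr = n·P = 2.1 × 12.6 = 26.46 kip = 2.646×10^4 lb
From P_cr = π²EI/(K·L)²:  L = (1/K)·√(π²EI/P_cr) = (1/1)·√(π²×1.04×10^7×1.156/2.646×10^4)
L = 67.0 in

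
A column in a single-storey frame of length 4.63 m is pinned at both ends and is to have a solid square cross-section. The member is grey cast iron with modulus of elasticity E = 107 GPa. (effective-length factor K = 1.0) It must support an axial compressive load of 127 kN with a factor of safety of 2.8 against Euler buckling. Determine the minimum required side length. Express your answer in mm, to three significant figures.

Required P_cr = n·P = 2.8 × 127 = 355.6 kN
L_e = K·L = 1 × 4.63 = 4.630 m
Required I = P_cr·L_e²/(π²E) = 3.556×10^5 × 4.630² / (π² × 1.07×10^11) = 7.218×10^-6 m⁴
I_req = 7.218×10^6 mm⁴
Solid square: I = a⁴/12  ⇒  a = (12I)^(1/4) = (12×7.218×10^6)^(1/4) = 96.5 mm

a ≈ 96.5 mm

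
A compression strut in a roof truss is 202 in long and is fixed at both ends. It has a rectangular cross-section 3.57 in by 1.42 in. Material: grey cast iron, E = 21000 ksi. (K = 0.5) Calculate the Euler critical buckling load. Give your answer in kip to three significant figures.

P_cr ≈ 17.3 kip

Buckling occurs about the weak axis: I_min = h·b³/12 with b = 1.42 in (the shorter side).
I_min = 3.57×1.42³/12 = 0.8518 in⁴
Effective length L_e = K·L = 0.5 × 202 = 101.0 in
P_cr = π²EI / L_e² = π² × 21000×10³ × 0.8518 / 101.0² = 1.731×10^4 lb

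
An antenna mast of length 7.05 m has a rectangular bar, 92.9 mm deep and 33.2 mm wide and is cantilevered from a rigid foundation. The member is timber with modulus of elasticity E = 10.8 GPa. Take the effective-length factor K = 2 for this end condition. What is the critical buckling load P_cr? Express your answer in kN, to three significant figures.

P_cr ≈ 0.152 kN

Buckling occurs about the weak axis: I_min = h·b³/12 with b = 33.2 mm (the shorter side).
I_min = 92.9×33.2³/12 = 2.833×10^5 mm⁴
I = 2.833×10^5 mm⁴ = 2.833×10^-7 m⁴
Effective length L_e = K·L = 2 × 7.05 = 14.10 m
P_cr = π²EI / L_e² = π² × 10.8×10⁹ × 2.833×10^-7 / 14.10² = 151.9 N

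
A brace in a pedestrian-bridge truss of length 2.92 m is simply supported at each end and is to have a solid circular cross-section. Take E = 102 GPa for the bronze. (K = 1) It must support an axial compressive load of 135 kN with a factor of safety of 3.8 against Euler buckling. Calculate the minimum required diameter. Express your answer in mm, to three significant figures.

d ≈ 97.0 mm

Required P_cr = n·P = 3.8 × 135 = 513.0 kN
L_e = K·L = 1 × 2.92 = 2.920 m
Required I = P_cr·L_e²/(π²E) = 5.130×10^5 × 2.920² / (π² × 1.02×10^11) = 4.345×10^-6 m⁴
I_req = 4.345×10^6 mm⁴
Solid circle: I = πd⁴/64  ⇒  d = (64I/π)^(1/4) = (64×4.345×10^6/π)^(1/4) = 97.0 mm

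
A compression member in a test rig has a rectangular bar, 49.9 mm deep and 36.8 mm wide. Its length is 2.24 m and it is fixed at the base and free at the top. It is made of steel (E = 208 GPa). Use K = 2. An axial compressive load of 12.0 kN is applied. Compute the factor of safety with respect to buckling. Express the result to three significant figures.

n ≈ 1.77

Buckling occurs about the weak axis: I_min = h·b³/12 with b = 36.8 mm (the shorter side).
I_min = 49.9×36.8³/12 = 2.072×10^5 mm⁴
I = 2.072×10^5 mm⁴ = 2.072×10^-7 m⁴
Effective length L_e = K·L = 2 × 2.24 = 4.480 m
P_cr = π²EI / L_e² = π² × 208×10⁹ × 2.072×10^-7 / 4.480² = 2.120×10^4 N
Factor of safety n = P_cr / P = 21.197 / 12.0 = 1.77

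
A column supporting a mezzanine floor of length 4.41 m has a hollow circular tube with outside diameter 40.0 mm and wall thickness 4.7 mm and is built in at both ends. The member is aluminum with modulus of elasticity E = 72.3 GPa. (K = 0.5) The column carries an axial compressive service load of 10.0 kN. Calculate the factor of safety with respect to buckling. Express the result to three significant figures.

n ≈ 1.21

Inner diameter d_i = 40.0 − 2×4.7 = 30.60 mm
I = π(d_o⁴ − d_i⁴)/64 = π(40.0⁴ − 30.60⁴)/64 = 8.263×10^4 mm⁴
I = 8.263×10^4 mm⁴ = 8.263×10^-8 m⁴
Effective length L_e = K·L = 0.5 × 4.41 = 2.205 m
P_cr = π²EI / L_e² = π² × 72.3×10⁹ × 8.263×10^-8 / 2.205² = 1.213×10^4 N
Factor of safety n = P_cr / P = 12.126 / 10.0 = 1.21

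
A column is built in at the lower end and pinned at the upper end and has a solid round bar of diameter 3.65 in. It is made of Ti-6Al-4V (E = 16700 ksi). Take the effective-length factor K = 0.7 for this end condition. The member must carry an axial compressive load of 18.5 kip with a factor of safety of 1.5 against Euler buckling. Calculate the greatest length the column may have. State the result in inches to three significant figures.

I = πd⁴/64 = π×3.65⁴/64 = 8.712 in⁴
Required critical load P_cr = n·P = 1.5 × 18.5 = 27.75 kip = 2.775×10^4 lb
From P_cr = π²EI/(K·L)²:  L = (1/K)·√(π²EI/P_cr) = (1/0.7)·√(π²×1.67×10^7×8.712/2.775×10^4)
L = 325 in

L_max ≈ 325 in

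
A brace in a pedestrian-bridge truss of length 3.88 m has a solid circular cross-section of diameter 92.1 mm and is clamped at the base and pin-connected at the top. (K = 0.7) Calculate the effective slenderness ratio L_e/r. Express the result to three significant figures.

λ ≈ 118

For a solid circle r = d/4 = 92.1/4 = 23.02 mm
L_e = K·L = 0.7 × 3.88 m = 2.716 m = 2716.0 mm
λ = L_e / r_min = 2716.0 / 23.02 = 118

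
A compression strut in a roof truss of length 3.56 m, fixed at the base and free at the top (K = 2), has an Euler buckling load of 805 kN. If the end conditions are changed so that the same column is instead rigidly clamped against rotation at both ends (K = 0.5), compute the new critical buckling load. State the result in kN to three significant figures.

P_cr ≈ 12900 kN

P_cr ∝ 1/K², so P_cr,new = P_cr,old × (K_old/K_new)² = 805 × (2/0.5)²
= 805 × 16.00 = 12900 kN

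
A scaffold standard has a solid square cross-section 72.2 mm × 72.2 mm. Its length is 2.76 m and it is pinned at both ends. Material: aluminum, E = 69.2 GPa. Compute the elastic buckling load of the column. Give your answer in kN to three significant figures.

I = a⁴/12 = 72.2⁴/12 = 2.264×10^6 mm⁴
I = 2.264×10^6 mm⁴ = 2.264×10^-6 m⁴
Effective length L_e = K·L = 1 × 2.76 = 2.760 m
P_cr = π²EI / L_e² = π² × 69.2×10⁹ × 2.264×10^-6 / 2.760² = 2.030×10^5 N

P_cr ≈ 203 kN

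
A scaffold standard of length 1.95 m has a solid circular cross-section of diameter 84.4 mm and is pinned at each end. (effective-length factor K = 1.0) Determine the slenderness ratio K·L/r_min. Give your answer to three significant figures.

For a solid circle r = d/4 = 84.4/4 = 21.10 mm
L_e = K·L = 1 × 1.95 m = 1.950 m = 1950.0 mm
λ = L_e / r_min = 1950.0 / 21.10 = 92.4

λ ≈ 92.4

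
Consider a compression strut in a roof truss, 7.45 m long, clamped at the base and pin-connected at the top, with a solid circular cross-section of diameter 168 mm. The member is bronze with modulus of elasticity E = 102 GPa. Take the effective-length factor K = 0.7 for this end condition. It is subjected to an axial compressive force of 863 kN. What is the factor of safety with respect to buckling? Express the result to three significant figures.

n ≈ 1.68

I = πd⁴/64 = π×168⁴/64 = 3.910×10^7 mm⁴
I = 3.910×10^7 mm⁴ = 3.910×10^-5 m⁴
Effective length L_e = K·L = 0.7 × 7.45 = 5.215 m
P_cr = π²EI / L_e² = π² × 102×10⁹ × 3.910×10^-5 / 5.215² = 1.447×10^6 N
Factor of safety n = P_cr / P = 1447.4 / 863 = 1.68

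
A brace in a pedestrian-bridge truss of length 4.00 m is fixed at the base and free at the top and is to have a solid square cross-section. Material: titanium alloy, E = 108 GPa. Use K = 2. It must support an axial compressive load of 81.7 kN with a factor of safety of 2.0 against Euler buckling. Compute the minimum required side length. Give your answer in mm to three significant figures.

a ≈ 104 mm

Required P_cr = n·P = 2.0 × 81.7 = 163.4 kN
L_e = K·L = 2 × 4.00 = 8.000 m
Required I = P_cr·L_e²/(π²E) = 1.634×10^5 × 8.000² / (π² × 1.08×10^11) = 9.811×10^-6 m⁴
I_req = 9.811×10^6 mm⁴
Solid square: I = a⁴/12  ⇒  a = (12I)^(1/4) = (12×9.811×10^6)^(1/4) = 104 mm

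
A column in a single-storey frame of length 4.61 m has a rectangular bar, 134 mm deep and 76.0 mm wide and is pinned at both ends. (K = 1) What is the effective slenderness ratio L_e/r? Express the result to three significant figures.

λ ≈ 210

Buckling occurs about the weak axis: I_min = h·b³/12 with b = 76.0 mm (the shorter side).
I_min = 134×76.0³/12 = 4.902×10^6 mm⁴
A = 1.018×10^4 mm²;  r_min = √(I/A) = √(4.902×10^6/1.018×10^4) = 21.94 mm
L_e = K·L = 1 × 4.61 m = 4.610 m = 4610.0 mm
λ = L_e / r_min = 4610.0 / 21.94 = 210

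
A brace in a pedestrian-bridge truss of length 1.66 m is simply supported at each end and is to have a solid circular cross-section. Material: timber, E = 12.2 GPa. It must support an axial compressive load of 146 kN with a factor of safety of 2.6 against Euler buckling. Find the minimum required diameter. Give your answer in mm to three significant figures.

Required P_cr = n·P = 2.6 × 146 = 379.6 kN
L_e = K·L = 1 × 1.66 = 1.660 m
Required I = P_cr·L_e²/(π²E) = 3.796×10^5 × 1.660² / (π² × 1.22×10^10) = 8.687×10^-6 m⁴
I_req = 8.687×10^6 mm⁴
Solid circle: I = πd⁴/64  ⇒  d = (64I/π)^(1/4) = (64×8.687×10^6/π)^(1/4) = 115 mm

d ≈ 115 mm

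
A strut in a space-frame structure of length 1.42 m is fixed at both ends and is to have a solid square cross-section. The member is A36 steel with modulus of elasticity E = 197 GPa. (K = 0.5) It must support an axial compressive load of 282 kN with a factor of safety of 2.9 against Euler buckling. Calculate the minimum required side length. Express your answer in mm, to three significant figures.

a ≈ 39.9 mm

Required P_cr = n·P = 2.9 × 282 = 817.8 kN
L_e = K·L = 0.5 × 1.42 = 0.7100 m
Required I = P_cr·L_e²/(π²E) = 8.178×10^5 × 0.7100² / (π² × 1.97×10^11) = 2.120×10^-7 m⁴
I_req = 2.120×10^5 mm⁴
Solid square: I = a⁴/12  ⇒  a = (12I)^(1/4) = (12×2.120×10^5)^(1/4) = 39.9 mm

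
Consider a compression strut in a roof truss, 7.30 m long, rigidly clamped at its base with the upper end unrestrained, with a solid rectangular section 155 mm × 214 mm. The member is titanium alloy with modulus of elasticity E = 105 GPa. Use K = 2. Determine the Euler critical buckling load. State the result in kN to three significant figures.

Buckling occurs about the weak axis: I_min = h·b³/12 with b = 155 mm (the shorter side).
I_min = 214×155³/12 = 6.641×10^7 mm⁴
I = 6.641×10^7 mm⁴ = 6.641×10^-5 m⁴
Effective length L_e = K·L = 2 × 7.30 = 14.60 m
P_cr = π²EI / L_e² = π² × 105×10⁹ × 6.641×10^-5 / 14.60² = 3.229×10^5 N

P_cr ≈ 323 kN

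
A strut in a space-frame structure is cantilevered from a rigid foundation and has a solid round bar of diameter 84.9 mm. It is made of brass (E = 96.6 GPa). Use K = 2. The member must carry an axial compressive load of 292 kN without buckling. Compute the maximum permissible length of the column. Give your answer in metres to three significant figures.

I = πd⁴/64 = π×84.9⁴/64 = 2.550×10^6 mm⁴
I = 2.550×10^-6 m⁴
At the buckling limit P_cr = P = 2.920×10^5 N
From P_cr = π²EI/(K·L)²:  L = (1/K)·√(π²EI/P_cr) = (1/2)·√(π²×9.66×10^10×2.550×10^-6/2.920×10^5)
L = 1.44 m

L_max ≈ 1.44 m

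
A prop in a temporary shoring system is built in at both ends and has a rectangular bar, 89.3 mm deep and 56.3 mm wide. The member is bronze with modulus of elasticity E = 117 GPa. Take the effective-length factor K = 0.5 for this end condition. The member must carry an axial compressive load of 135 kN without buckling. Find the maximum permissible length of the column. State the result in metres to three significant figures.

L_max ≈ 6.74 m

Buckling occurs about the weak axis: I_min = h·b³/12 with b = 56.3 mm (the shorter side).
I_min = 89.3×56.3³/12 = 1.328×10^6 mm⁴
I = 1.328×10^-6 m⁴
At the buckling limit P_cr = P = 1.350×10^5 N
From P_cr = π²EI/(K·L)²:  L = (1/K)·√(π²EI/P_cr) = (1/0.5)·√(π²×1.17×10^11×1.328×10^-6/1.350×10^5)
L = 6.74 m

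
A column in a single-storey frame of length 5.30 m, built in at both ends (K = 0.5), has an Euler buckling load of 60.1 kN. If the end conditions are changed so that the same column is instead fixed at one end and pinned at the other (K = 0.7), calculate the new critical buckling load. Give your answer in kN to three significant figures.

P_cr ≈ 30.7 kN

P_cr ∝ 1/K², so P_cr,new = P_cr,old × (K_old/K_new)² = 60.1 × (0.5/0.7)²
= 60.1 × 0.5102 = 30.7 kN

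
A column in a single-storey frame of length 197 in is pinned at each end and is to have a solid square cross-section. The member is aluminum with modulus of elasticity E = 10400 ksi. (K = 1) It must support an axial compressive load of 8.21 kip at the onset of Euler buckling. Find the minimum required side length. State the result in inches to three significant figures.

a ≈ 2.47 in

L_e = K·L = 1 × 197 = 197.0 in
Required I = P_cr·L_e²/(π²E) = 8.210×10^3 × 197.0² / (π² × 1.04×10^7) = 3.104 in⁴
Solid square: I = a⁴/12  ⇒  a = (12I)^(1/4) = (12×3.104)^(1/4) = 2.47 in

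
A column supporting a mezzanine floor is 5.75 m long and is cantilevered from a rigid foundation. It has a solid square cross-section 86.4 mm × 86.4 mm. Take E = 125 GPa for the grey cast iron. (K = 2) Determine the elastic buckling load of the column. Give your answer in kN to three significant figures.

I = a⁴/12 = 86.4⁴/12 = 4.644×10^6 mm⁴
I = 4.644×10^6 mm⁴ = 4.644×10^-6 m⁴
Effective length L_e = K·L = 2 × 5.75 = 11.50 m
P_cr = π²EI / L_e² = π² × 125×10⁹ × 4.644×10^-6 / 11.50² = 4.332×10^4 N

P_cr ≈ 43.3 kN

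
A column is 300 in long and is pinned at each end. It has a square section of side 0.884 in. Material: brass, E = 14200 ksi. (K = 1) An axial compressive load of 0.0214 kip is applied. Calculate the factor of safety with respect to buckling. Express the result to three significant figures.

n ≈ 3.70

I = a⁴/12 = 0.884⁴/12 = 5.089×10^-2 in⁴
Effective length L_e = K·L = 1 × 300 = 300.0 in
P_cr = π²EI / L_e² = π² × 14200×10³ × 5.089×10^-2 / 300.0² = 79.25 lb
Factor of safety n = P_cr / P = 0.079245 / 0.0214 = 3.70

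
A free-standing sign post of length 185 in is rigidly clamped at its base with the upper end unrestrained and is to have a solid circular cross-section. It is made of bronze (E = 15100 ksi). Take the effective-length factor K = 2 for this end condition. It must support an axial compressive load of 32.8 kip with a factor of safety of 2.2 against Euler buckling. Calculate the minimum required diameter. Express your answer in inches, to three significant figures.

Required P_cr = n·P = 2.2 × 32.8 = 72.16 kip
L_e = K·L = 2 × 185 = 370.0 in
Required I = P_cr·L_e²/(π²E) = 7.216×10^4 × 370.0² / (π² × 1.51×10^7) = 66.29 in⁴
Solid circle: I = πd⁴/64  ⇒  d = (64I/π)^(1/4) = (64×66.29/π)^(1/4) = 6.06 in

d ≈ 6.06 in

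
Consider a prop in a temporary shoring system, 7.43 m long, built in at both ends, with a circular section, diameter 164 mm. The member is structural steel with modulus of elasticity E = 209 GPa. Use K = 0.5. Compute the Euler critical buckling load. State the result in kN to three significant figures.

I = πd⁴/64 = π×164⁴/64 = 3.551×10^7 mm⁴
I = 3.551×10^7 mm⁴ = 3.551×10^-5 m⁴
Effective length L_e = K·L = 0.5 × 7.43 = 3.715 m
P_cr = π²EI / L_e² = π² × 209×10⁹ × 3.551×10^-5 / 3.715² = 5.307×10^6 N

P_cr ≈ 5310 kN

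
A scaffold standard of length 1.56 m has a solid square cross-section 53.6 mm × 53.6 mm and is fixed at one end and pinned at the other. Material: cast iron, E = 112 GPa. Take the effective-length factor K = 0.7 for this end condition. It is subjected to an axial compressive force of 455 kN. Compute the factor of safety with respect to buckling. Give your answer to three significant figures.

n ≈ 1.40

I = a⁴/12 = 53.6⁴/12 = 6.878×10^5 mm⁴
I = 6.878×10^5 mm⁴ = 6.878×10^-7 m⁴
Effective length L_e = K·L = 0.7 × 1.56 = 1.092 m
P_cr = π²EI / L_e² = π² × 112×10⁹ × 6.878×10^-7 / 1.092² = 6.376×10^5 N
Factor of safety n = P_cr / P = 637.60 / 455 = 1.40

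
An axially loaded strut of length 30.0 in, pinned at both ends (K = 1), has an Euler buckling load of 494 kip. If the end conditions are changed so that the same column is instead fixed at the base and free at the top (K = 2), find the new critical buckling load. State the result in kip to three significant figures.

P_cr ∝ 1/K², so P_cr,new = P_cr,old × (K_old/K_new)² = 494 × (1/2)²
= 494 × 0.2500 = 124 kip

P_cr ≈ 124 kip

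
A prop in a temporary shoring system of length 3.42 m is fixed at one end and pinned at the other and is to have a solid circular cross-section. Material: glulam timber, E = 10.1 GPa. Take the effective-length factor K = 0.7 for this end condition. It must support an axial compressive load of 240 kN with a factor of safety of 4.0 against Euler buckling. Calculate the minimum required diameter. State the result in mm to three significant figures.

d ≈ 183 mm

Required P_cr = n·P = 4.0 × 240 = 960.0 kN
L_e = K·L = 0.7 × 3.42 = 2.394 m
Required I = P_cr·L_e²/(π²E) = 9.600×10^5 × 2.394² / (π² × 1.01×10^10) = 5.519×10^-5 m⁴
I_req = 5.519×10^7 mm⁴
Solid circle: I = πd⁴/64  ⇒  d = (64I/π)^(1/4) = (64×5.519×10^7/π)^(1/4) = 183 mm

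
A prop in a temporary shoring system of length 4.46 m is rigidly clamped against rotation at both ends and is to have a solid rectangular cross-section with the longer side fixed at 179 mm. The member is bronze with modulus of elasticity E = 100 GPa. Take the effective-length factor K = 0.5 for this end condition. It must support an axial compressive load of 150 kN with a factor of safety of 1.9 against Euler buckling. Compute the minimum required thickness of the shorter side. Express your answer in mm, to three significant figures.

b ≈ 45.8 mm

Required P_cr = n·P = 1.9 × 150 = 285.0 kN
L_e = K·L = 0.5 × 4.46 = 2.230 m
Required I = P_cr·L_e²/(π²E) = 2.850×10^5 × 2.230² / (π² × 1.00×10^11) = 1.436×10^-6 m⁴
I_req = 1.436×10^6 mm⁴
Rectangle, weak axis: I_min = h·b³/12 with h = 179 mm fixed  ⇒  b = (12I/h)^(1/3) = 45.8 mm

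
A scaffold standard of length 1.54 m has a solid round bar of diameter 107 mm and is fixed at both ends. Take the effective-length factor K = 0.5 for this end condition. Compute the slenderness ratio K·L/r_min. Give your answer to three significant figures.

For a solid circle r = d/4 = 107/4 = 26.75 mm
L_e = K·L = 0.5 × 1.54 m = 0.7700 m = 770.00 mm
λ = L_e / r_min = 770.00 / 26.75 = 28.8

λ ≈ 28.8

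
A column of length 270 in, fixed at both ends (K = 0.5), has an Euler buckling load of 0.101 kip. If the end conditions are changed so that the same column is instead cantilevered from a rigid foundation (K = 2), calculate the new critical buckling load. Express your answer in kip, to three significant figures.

P_cr ≈ 0.00631 kip

P_cr ∝ 1/K², so P_cr,new = P_cr,old × (K_old/K_new)² = 0.101 × (0.5/2)²
= 0.101 × 0.06250 = 0.00631 kip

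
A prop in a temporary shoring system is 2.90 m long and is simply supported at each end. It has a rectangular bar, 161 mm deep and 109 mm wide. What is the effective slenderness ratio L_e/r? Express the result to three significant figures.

For a rectangle r_min = b/√12 = 109/√12 = 31.47 mm
L_e = K·L = 1 × 2.90 m = 2.900 m = 2900.0 mm
λ = L_e / r_min = 2900.0 / 31.47 = 92.2

λ ≈ 92.2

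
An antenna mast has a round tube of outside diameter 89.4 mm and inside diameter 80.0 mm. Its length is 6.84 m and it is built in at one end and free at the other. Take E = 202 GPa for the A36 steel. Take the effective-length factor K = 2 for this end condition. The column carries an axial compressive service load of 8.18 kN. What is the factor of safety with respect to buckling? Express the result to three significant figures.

d_o = 89.4 mm, d_i = 80.0 mm
I = π(d_o⁴ − d_i⁴)/64 = π(89.4⁴ − 80.00⁴)/64 = 1.125×10^6 mm⁴
I = 1.125×10^6 mm⁴ = 1.125×10^-6 m⁴
Effective length L_e = K·L = 2 × 6.84 = 13.68 m
P_cr = π²EI / L_e² = π² × 202×10⁹ × 1.125×10^-6 / 13.68² = 1.198×10^4 N
Factor of safety n = P_cr / P = 11.985 / 8.18 = 1.47

n ≈ 1.47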